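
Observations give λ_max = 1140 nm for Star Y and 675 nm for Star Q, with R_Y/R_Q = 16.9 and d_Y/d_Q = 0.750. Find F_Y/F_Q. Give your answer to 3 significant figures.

Wien's law: T_Y/T_Q = λ_Q/λ_Y = 675/1140 = 0.5921.
L_Y/L_Q = (R_Y/R_Q)²(T_Y/T_Q)⁴ = (16.9)²(0.5921)⁴ = 35.11.
F_Y/F_Q = (L_Y/L_Q)/(d_Y/d_Q)² = 35.11/(0.750)² = 62.41.

62.4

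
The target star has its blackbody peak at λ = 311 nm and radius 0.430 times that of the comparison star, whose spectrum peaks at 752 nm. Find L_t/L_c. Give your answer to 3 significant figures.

6.32

Wien's law gives T ∝ 1/λ_max, so T_t/T_c = λ_c/λ_t = 752/311 = 2.418.
Then L ∝ R²T⁴ gives L_t/L_c = (0.430)² × (2.418)⁴ = 0.1849 × 34.18 = 6.321.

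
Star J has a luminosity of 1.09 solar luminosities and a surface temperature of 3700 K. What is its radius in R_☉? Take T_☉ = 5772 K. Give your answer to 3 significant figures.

2.54 R_☉

R/R_☉ = √(L/L_☉) / (T/T_☉)² = √(1.09) / (0.6410)²
       = 1.044 / 0.4109 = 2.541.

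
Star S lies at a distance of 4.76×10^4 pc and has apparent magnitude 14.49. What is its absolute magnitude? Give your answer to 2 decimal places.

-3.90

M = m − 5 log₁₀(d/10 pc) = 14.49 − 5 log₁₀(4.76×10^4/10)
  = 14.49 − 5 × 3.678 = 14.49 − 18.39 = -3.90.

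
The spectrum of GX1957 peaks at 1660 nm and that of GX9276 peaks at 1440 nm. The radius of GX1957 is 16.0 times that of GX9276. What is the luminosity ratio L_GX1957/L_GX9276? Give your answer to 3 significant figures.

145

Wien's law gives T ∝ 1/λ_max, so T_GX1957/T_GX9276 = λ_GX9276/λ_GX1957 = 1440/1660 = 0.8675.
Then L ∝ R²T⁴ gives L_GX1957/L_GX9276 = (16.0)² × (0.8675)⁴ = 256.0 × 0.5663 = 145.0.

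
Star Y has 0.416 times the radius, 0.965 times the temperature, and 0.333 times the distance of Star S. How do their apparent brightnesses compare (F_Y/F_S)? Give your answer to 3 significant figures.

1.35

L_Y/L_S = (R_Y/R_S)²(T_Y/T_S)⁴ = (0.416)² × (0.965)⁴ = 0.1501.
F_Y/F_S = (L_Y/L_S)/(d_Y/d_S)² = 0.1501 / (0.333)² = 1.353.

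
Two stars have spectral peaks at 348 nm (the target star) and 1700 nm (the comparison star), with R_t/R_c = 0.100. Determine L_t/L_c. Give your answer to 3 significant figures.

5.69

Wien's law gives T ∝ 1/λ_max, so T_t/T_c = λ_c/λ_t = 1700/348 = 4.885.
Then L ∝ R²T⁴ gives L_t/L_c = (0.100)² × (4.885)⁴ = 0.01000 × 569.5 = 5.695.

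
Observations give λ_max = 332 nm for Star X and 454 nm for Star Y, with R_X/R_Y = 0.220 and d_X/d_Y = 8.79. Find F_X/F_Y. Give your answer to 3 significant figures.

0.00219

Wien's law: T_X/T_Y = λ_Y/λ_X = 454/332 = 1.367.
L_X/L_Y = (R_X/R_Y)²(T_X/T_Y)⁴ = (0.220)²(1.367)⁴ = 0.1692.
F_X/F_Y = (L_X/L_Y)/(d_X/d_Y)² = 0.1692/(8.79)² = 0.002190.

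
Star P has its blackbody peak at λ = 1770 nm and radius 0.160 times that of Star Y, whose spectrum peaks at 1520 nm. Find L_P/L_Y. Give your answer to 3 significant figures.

0.0139

Wien's law gives T ∝ 1/λ_max, so T_P/T_Y = λ_Y/λ_P = 1520/1770 = 0.8588.
Then L ∝ R²T⁴ gives L_P/L_Y = (0.160)² × (0.8588)⁴ = 0.02560 × 0.5439 = 0.01392.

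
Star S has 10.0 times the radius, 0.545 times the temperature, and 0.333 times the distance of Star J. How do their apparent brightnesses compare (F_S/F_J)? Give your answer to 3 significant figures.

79.6

L_S/L_J = (R_S/R_J)²(T_S/T_J)⁴ = (10.0)² × (0.545)⁴ = 8.822.
F_S/F_J = (L_S/L_J)/(d_S/d_J)² = 8.822 / (0.333)² = 79.56.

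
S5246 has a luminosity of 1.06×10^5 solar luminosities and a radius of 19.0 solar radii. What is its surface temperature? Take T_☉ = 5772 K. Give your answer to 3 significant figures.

2.39×10^4 K

T/T_☉ = (L/L_☉)^(1/4) / (R/R_☉)^(1/2)
T = 5772 × (1.06×10^5)^(1/4) / √(19.0) = 5772 × 18.04 / 4.359 = 2.389×10^4 K.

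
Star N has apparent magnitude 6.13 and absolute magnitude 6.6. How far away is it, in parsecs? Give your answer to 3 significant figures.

m − M = 5 log₁₀(d/10 pc)
6.13 − (6.6) = -0.47 = 5 log₁₀(d/10)
d = 10 × 10^(-0.47/5) = 10 × 10^-0.094 = 8.054 pc.

8.05 pc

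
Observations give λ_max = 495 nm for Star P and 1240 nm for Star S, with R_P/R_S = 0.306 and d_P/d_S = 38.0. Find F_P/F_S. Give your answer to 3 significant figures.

0.00255

Wien's law: T_P/T_S = λ_S/λ_P = 1240/495 = 2.505.
L_P/L_S = (R_P/R_S)²(T_P/T_S)⁴ = (0.306)²(2.505)⁴ = 3.687.
F_P/F_S = (L_P/L_S)/(d_P/d_S)² = 3.687/(38.0)² = 0.002554.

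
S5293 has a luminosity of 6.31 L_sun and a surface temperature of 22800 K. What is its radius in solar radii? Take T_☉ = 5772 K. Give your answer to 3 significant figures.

R/R_☉ = √(L/L_☉) / (T/T_☉)² = √(6.31) / (3.950)²
       = 2.512 / 15.60 = 0.1610.

0.161 solar radii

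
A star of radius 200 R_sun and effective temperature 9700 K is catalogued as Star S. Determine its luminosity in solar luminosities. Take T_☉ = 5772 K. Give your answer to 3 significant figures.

3.19×10^5 solar luminosities

L/L_☉ = (R/R_☉)² (T/T_☉)⁴ = (200)² × (9700/5772)⁴
       = 4.000×10^4 × (1.681)⁴ = 4.000×10^4 × 7.976 = 3.190×10^5.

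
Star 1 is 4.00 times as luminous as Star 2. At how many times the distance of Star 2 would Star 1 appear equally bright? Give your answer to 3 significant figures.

2.00

Equal flux requires L_1/d_1² = L_2/d_2², so d_1/d_2 = √(L_1/L_2)
= √(4.00) = 2.000.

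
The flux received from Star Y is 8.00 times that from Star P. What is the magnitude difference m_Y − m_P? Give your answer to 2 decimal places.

-2.26

m_Y − m_P = −2.5 log₁₀(F_Y/F_P) = −2.5 log₁₀(8.00) = −2.5 × (0.903) = -2.258.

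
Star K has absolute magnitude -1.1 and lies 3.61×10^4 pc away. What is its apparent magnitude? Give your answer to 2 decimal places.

m = M + 5 log₁₀(d/10 pc) = -1.1 + 5 log₁₀(3.61×10^4/10)
  = -1.1 + 5 × 3.558 = -1.1 + 17.79 = 16.69.

16.69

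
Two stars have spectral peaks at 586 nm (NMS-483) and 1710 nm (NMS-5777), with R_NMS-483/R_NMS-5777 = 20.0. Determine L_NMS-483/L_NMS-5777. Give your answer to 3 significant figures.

2.90×10^4

Wien's law gives T ∝ 1/λ_max, so T_NMS-483/T_NMS-5777 = λ_NMS-5777/λ_NMS-483 = 1710/586 = 2.918.
Then L ∝ R²T⁴ gives L_NMS-483/L_NMS-5777 = (20.0)² × (2.918)⁴ = 400.0 × 72.51 = 2.900×10^4.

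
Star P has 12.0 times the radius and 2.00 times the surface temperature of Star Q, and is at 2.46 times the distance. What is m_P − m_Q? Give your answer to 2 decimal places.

-6.45

L_P/L_Q = (12.0)²(2.00)⁴ = 2304.
F_P/F_Q = (L_P/L_Q)/(d_P/d_Q)² = 2304/6.052 = 380.7.
m_P − m_Q = −2.5 log₁₀(380.7) = -6.45.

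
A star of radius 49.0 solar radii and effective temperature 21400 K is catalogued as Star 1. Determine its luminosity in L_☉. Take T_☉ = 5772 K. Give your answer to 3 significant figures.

4.54×10^5 L_☉

L/L_☉ = (R/R_☉)² (T/T_☉)⁴ = (49.0)² × (21400/5772)⁴
       = 2401 × (3.708)⁴ = 2401 × 189.0 = 4.537×10^5.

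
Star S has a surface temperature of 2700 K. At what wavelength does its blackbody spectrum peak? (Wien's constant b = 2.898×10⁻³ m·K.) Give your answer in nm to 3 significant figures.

λ_max = b/T = 2.898×10⁻³ / 2700 = 1.07×10^-6 m = 1073 nm.

1.07×10^3 nm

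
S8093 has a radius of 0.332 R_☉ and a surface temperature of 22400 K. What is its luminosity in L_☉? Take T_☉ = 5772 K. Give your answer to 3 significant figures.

25.0 L_☉

L/L_☉ = (R/R_☉)² (T/T_☉)⁴ = (0.332)² × (22400/5772)⁴
       = 0.1102 × (3.881)⁴ = 0.1102 × 226.8 = 25.00.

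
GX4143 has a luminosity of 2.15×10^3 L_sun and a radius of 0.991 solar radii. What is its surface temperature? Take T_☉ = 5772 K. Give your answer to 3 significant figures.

T/T_☉ = (L/L_☉)^(1/4) / (R/R_☉)^(1/2)
T = 5772 × (2.15×10^3)^(1/4) / √(0.991) = 5772 × 6.809 / 0.9955 = 3.948×10^4 K.

3.95×10^4 K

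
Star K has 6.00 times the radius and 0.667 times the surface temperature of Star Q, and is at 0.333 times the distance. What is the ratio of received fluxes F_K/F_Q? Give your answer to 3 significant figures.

L_K/L_Q = (R_K/R_Q)²(T_K/T_Q)⁴ = (6.00)² × (0.667)⁴ = 7.125.
F_K/F_Q = (L_K/L_Q)/(d_K/d_Q)² = 7.125 / (0.333)² = 64.26.

64.3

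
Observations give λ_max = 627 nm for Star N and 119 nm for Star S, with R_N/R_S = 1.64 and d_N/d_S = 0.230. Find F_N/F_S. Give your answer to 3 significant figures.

0.0660

Wien's law: T_N/T_S = λ_S/λ_N = 119/627 = 0.1898.
L_N/L_S = (R_N/R_S)²(T_N/T_S)⁴ = (1.64)²(0.1898)⁴ = 0.003490.
F_N/F_S = (L_N/L_S)/(d_N/d_S)² = 0.003490/(0.230)² = 0.06597.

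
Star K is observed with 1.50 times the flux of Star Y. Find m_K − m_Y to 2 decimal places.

m_K − m_Y = −2.5 log₁₀(F_K/F_Y) = −2.5 log₁₀(1.50) = −2.5 × (0.176) = -0.440.

-0.44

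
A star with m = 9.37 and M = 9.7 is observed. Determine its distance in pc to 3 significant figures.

8.59 pc

m − M = 5 log₁₀(d/10 pc)
9.37 − (9.7) = -0.33 = 5 log₁₀(d/10)
d = 10 × 10^(-0.33/5) = 10 × 10^-0.066 = 8.590 pc.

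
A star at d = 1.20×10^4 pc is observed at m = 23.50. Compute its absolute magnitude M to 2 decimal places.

8.10

M = m − 5 log₁₀(d/10 pc) = 23.50 − 5 log₁₀(1.20×10^4/10)
  = 23.50 − 5 × 3.079 = 23.50 − 15.40 = 8.10.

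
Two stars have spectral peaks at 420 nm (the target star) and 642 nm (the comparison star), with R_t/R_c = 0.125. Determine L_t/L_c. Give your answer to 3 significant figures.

Wien's law gives T ∝ 1/λ_max, so T_t/T_c = λ_c/λ_t = 642/420 = 1.529.
Then L ∝ R²T⁴ gives L_t/L_c = (0.125)² × (1.529)⁴ = 0.01562 × 5.459 = 0.08530.

0.0853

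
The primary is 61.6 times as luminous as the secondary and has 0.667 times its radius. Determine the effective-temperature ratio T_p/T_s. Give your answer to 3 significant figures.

L ∝ R²T⁴ gives T ∝ (L/R²)^(1/4), so
T_p/T_s = (61.6 / 0.667²)^(1/4) = (138.5)^(1/4) = 3.430.

3.43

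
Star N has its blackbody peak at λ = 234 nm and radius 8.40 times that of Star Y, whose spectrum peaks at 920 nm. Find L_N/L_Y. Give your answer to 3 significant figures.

Wien's law gives T ∝ 1/λ_max, so T_N/T_Y = λ_Y/λ_N = 920/234 = 3.932.
Then L ∝ R²T⁴ gives L_N/L_Y = (8.40)² × (3.932)⁴ = 70.56 × 238.9 = 1.686×10^4.

1.69×10^4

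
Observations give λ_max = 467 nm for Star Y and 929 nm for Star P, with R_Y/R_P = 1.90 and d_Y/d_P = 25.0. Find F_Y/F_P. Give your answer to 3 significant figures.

Wien's law: T_Y/T_P = λ_P/λ_Y = 929/467 = 1.989.
L_Y/L_P = (R_Y/R_P)²(T_Y/T_P)⁴ = (1.90)²(1.989)⁴ = 56.53.
F_Y/F_P = (L_Y/L_P)/(d_Y/d_P)² = 56.53/(25.0)² = 0.09045.

0.0905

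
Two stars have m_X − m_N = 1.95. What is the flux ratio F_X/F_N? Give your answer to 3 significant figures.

F_X/F_N = 10^(−(m_X − m_N)/2.5) = 10^(-1.95/2.5) = 10^-0.780 = 0.1660.

0.166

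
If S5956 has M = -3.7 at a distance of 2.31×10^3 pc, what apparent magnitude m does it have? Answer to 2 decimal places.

8.12

m = M + 5 log₁₀(d/10 pc) = -3.7 + 5 log₁₀(2.31×10^3/10)
  = -3.7 + 5 × 2.364 = -3.7 + 11.82 = 8.12.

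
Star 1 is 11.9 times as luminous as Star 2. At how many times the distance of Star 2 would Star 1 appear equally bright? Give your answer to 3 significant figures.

3.45

Equal flux requires L_1/d_1² = L_2/d_2², so d_1/d_2 = √(L_1/L_2)
= √(11.9) = 3.450.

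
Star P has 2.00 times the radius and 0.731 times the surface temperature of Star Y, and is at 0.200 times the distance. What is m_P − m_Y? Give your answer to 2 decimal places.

L_P/L_Y = (2.00)²(0.731)⁴ = 1.142.
F_P/F_Y = (L_P/L_Y)/(d_P/d_Y)² = 1.142/0.04000 = 28.55.
m_P − m_Y = −2.5 log₁₀(28.55) = -3.64.

-3.64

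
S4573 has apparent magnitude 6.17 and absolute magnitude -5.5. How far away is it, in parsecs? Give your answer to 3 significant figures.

2.16×10^3 pc

m − M = 5 log₁₀(d/10 pc)
6.17 − (-5.5) = 11.67 = 5 log₁₀(d/10)
d = 10 × 10^(11.67/5) = 10 × 10^2.334 = 2158 pc.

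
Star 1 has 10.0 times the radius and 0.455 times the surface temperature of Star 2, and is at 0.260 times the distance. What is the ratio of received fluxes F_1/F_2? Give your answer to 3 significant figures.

L_1/L_2 = (R_1/R_2)²(T_1/T_2)⁴ = (10.0)² × (0.455)⁴ = 4.286.
F_1/F_2 = (L_1/L_2)/(d_1/d_2)² = 4.286 / (0.260)² = 63.40.

63.4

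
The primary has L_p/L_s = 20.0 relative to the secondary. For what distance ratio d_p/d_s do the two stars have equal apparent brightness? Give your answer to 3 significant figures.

4.47

Equal flux requires L_p/d_p² = L_s/d_s², so d_p/d_s = √(L_p/L_s)
= √(20.0) = 4.472.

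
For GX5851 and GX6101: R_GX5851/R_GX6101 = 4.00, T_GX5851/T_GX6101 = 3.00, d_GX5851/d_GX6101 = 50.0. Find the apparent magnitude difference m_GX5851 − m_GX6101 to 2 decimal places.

L_GX5851/L_GX6101 = (4.00)²(3.00)⁴ = 1296.
F_GX5851/F_GX6101 = (L_GX5851/L_GX6101)/(d_GX5851/d_GX6101)² = 1296/2500 = 0.5184.
m_GX5851 − m_GX6101 = −2.5 log₁₀(0.5184) = 0.71.

0.71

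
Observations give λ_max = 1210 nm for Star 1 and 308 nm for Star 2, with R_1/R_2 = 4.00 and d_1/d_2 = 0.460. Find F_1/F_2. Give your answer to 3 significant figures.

Wien's law: T_1/T_2 = λ_2/λ_1 = 308/1210 = 0.2545.
L_1/L_2 = (R_1/R_2)²(T_1/T_2)⁴ = (4.00)²(0.2545)⁴ = 0.06717.
F_1/F_2 = (L_1/L_2)/(d_1/d_2)² = 0.06717/(0.460)² = 0.3174.

0.317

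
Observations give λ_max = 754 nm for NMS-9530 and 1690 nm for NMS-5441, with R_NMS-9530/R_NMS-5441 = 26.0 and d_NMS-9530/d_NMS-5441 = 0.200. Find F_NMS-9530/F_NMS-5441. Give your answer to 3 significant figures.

Wien's law: T_NMS-9530/T_NMS-5441 = λ_NMS-5441/λ_NMS-9530 = 1690/754 = 2.241.
L_NMS-9530/L_NMS-5441 = (R_NMS-9530/R_NMS-5441)²(T_NMS-9530/T_NMS-5441)⁴ = (26.0)²(2.241)⁴ = 1.706×10^4.
F_NMS-9530/F_NMS-5441 = (L_NMS-9530/L_NMS-5441)/(d_NMS-9530/d_NMS-5441)² = 1.706×10^4/(0.200)² = 4.265×10^5.

4.27×10^5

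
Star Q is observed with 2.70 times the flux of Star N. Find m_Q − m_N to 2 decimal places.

m_Q − m_N = −2.5 log₁₀(F_Q/F_N) = −2.5 log₁₀(2.70) = −2.5 × (0.431) = -1.078.

-1.08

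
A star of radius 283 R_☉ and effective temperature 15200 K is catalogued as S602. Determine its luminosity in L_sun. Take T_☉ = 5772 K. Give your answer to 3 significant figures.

L/L_☉ = (R/R_☉)² (T/T_☉)⁴ = (283)² × (15200/5772)⁴
       = 8.009×10^4 × (2.633)⁴ = 8.009×10^4 × 48.09 = 3.852×10^6.

3.85×10^6 L_sun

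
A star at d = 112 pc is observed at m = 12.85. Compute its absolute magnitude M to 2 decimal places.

M = m − 5 log₁₀(d/10 pc) = 12.85 − 5 log₁₀(112/10)
  = 12.85 − 5 × 1.049 = 12.85 − 5.25 = 7.60.

7.60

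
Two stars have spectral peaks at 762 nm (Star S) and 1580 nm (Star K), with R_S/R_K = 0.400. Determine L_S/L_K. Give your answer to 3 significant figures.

2.96

Wien's law gives T ∝ 1/λ_max, so T_S/T_K = λ_K/λ_S = 1580/762 = 2.073.
Then L ∝ R²T⁴ gives L_S/L_K = (0.400)² × (2.073)⁴ = 0.1600 × 18.48 = 2.958.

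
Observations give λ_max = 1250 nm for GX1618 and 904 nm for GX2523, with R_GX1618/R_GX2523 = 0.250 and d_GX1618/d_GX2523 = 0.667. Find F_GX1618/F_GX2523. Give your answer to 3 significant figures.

0.0384

Wien's law: T_GX1618/T_GX2523 = λ_GX2523/λ_GX1618 = 904/1250 = 0.7232.
L_GX1618/L_GX2523 = (R_GX1618/R_GX2523)²(T_GX1618/T_GX2523)⁴ = (0.250)²(0.7232)⁴ = 0.01710.
F_GX1618/F_GX2523 = (L_GX1618/L_GX2523)/(d_GX1618/d_GX2523)² = 0.01710/(0.667)² = 0.03843.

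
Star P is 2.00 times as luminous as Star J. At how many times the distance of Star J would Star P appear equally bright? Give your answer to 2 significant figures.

1.4

Equal flux requires L_P/d_P² = L_J/d_J², so d_P/d_J = √(L_P/L_J)
= √(2.00) = 1.414.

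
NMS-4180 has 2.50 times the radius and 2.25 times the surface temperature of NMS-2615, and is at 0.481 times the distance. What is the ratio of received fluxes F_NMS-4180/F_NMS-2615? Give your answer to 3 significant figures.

692

L_NMS-4180/L_NMS-2615 = (R_NMS-4180/R_NMS-2615)²(T_NMS-4180/T_NMS-2615)⁴ = (2.50)² × (2.25)⁴ = 160.2.
F_NMS-4180/F_NMS-2615 = (L_NMS-4180/L_NMS-2615)/(d_NMS-4180/d_NMS-2615)² = 160.2 / (0.481)² = 692.3.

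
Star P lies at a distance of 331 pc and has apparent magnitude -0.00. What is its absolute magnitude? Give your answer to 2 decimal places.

M = m − 5 log₁₀(d/10 pc) = -0.00 − 5 log₁₀(331/10)
  = -0.00 − 5 × 1.520 = -0.00 − 7.60 = -7.60.

-7.60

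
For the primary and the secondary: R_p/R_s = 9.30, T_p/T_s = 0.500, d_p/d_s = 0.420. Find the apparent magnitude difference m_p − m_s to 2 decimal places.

L_p/L_s = (9.30)²(0.500)⁴ = 5.406.
F_p/F_s = (L_p/L_s)/(d_p/d_s)² = 5.406/0.1764 = 30.64.
m_p − m_s = −2.5 log₁₀(30.64) = -3.72.

-3.72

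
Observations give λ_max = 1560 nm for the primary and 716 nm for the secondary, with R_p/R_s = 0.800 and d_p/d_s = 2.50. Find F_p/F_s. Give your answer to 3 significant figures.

Wien's law: T_p/T_s = λ_s/λ_p = 716/1560 = 0.4590.
L_p/L_s = (R_p/R_s)²(T_p/T_s)⁴ = (0.800)²(0.4590)⁴ = 0.02840.
F_p/F_s = (L_p/L_s)/(d_p/d_s)² = 0.02840/(2.50)² = 0.004544.

0.00454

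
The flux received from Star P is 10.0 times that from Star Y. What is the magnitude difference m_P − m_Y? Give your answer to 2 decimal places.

m_P − m_Y = −2.5 log₁₀(F_P/F_Y) = −2.5 log₁₀(10.0) = −2.5 × (1.000) = -2.500.

-2.50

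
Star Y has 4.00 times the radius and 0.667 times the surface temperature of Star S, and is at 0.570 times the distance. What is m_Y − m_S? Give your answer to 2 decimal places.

-2.47

L_Y/L_S = (4.00)²(0.667)⁴ = 3.167.
F_Y/F_S = (L_Y/L_S)/(d_Y/d_S)² = 3.167/0.3249 = 9.747.
m_Y − m_S = −2.5 log₁₀(9.747) = -2.47.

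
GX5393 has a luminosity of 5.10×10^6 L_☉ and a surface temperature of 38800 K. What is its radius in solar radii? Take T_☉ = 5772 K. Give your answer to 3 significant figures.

R/R_☉ = √(L/L_☉) / (T/T_☉)² = √(5.10×10^6) / (6.722)²
       = 2258 / 45.19 = 49.98.

50.0 solar radii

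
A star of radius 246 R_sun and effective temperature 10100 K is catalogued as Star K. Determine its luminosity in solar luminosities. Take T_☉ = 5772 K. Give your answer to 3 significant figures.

5.67×10^5 solar luminosities

L/L_☉ = (R/R_☉)² (T/T_☉)⁴ = (246)² × (10100/5772)⁴
       = 6.052×10^4 × (1.750)⁴ = 6.052×10^4 × 9.375 = 5.673×10^5.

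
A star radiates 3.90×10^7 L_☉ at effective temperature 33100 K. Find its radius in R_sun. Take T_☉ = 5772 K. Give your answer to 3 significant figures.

R/R_☉ = √(L/L_☉) / (T/T_☉)² = √(3.90×10^7) / (5.735)²
       = 6245 / 32.89 = 189.9.

190 R_sun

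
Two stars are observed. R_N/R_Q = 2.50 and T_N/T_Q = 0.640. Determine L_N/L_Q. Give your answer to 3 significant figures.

1.05

From the Stefan–Boltzmann law, L ∝ R²T⁴, so
L_N/L_Q = (R_N/R_Q)² (T_N/T_Q)⁴ = (2.50)² × (0.640)⁴ = 6.250 × 0.1678 = 1.049.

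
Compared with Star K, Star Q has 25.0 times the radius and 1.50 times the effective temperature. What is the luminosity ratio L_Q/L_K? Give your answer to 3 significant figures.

From the Stefan–Boltzmann law, L ∝ R²T⁴, so
L_Q/L_K = (R_Q/R_K)² (T_Q/T_K)⁴ = (25.0)² × (1.50)⁴ = 625.0 × 5.062 = 3164.

3.16×10^3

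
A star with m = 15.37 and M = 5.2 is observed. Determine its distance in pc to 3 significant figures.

m − M = 5 log₁₀(d/10 pc)
15.37 − (5.2) = 10.17 = 5 log₁₀(d/10)
d = 10 × 10^(10.17/5) = 10 × 10^2.034 = 1081 pc.

1.08×10^3 pc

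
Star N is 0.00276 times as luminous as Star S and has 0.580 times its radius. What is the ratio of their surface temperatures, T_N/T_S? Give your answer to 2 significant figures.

L ∝ R²T⁴ gives T ∝ (L/R²)^(1/4), so
T_N/T_S = (0.00276 / 0.580²)^(1/4) = (0.008205)^(1/4) = 0.3010.

0.30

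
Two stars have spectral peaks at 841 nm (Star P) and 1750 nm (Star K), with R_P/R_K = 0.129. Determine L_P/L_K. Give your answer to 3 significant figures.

0.312

Wien's law gives T ∝ 1/λ_max, so T_P/T_K = λ_K/λ_P = 1750/841 = 2.081.
Then L ∝ R²T⁴ gives L_P/L_K = (0.129)² × (2.081)⁴ = 0.01664 × 18.75 = 0.3120.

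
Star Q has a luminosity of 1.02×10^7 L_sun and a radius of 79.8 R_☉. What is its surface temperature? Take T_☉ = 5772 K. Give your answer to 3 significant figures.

T/T_☉ = (L/L_☉)^(1/4) / (R/R_☉)^(1/2)
T = 5772 × (1.02×10^7)^(1/4) / √(79.8) = 5772 × 56.51 / 8.933 = 3.652×10^4 K.

3.65×10^4 K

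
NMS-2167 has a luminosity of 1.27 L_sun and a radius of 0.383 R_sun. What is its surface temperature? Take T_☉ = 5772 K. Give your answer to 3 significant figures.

9.90×10^3 K

T/T_☉ = (L/L_☉)^(1/4) / (R/R_☉)^(1/2)
T = 5772 × (1.27)^(1/4) / √(0.383) = 5772 × 1.062 / 0.6189 = 9901 K.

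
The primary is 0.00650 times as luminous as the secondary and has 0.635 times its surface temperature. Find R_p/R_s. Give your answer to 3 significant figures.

0.200

L ∝ R²T⁴ gives R ∝ √L / T², so
R_p/R_s = √(0.00650) / (0.635)² = 0.08062 / 0.4032 = 0.1999.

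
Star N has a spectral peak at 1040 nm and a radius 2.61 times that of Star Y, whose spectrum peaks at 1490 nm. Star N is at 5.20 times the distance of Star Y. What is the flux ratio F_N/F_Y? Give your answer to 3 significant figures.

Wien's law: T_N/T_Y = λ_Y/λ_N = 1490/1040 = 1.433.
L_N/L_Y = (R_N/R_Y)²(T_N/T_Y)⁴ = (2.61)²(1.433)⁴ = 28.70.
F_N/F_Y = (L_N/L_Y)/(d_N/d_Y)² = 28.70/(5.20)² = 1.061.

1.06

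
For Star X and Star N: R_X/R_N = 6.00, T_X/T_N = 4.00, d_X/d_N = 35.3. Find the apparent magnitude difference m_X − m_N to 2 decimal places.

L_X/L_N = (6.00)²(4.00)⁴ = 9216.
F_X/F_N = (L_X/L_N)/(d_X/d_N)² = 9216/1246 = 7.396.
m_X − m_N = −2.5 log₁₀(7.396) = -2.17.

-2.17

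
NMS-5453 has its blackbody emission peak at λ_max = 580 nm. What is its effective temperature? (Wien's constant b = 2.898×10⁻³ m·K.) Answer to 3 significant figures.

5.00×10^3 K

T = b/λ_max = 2.898×10⁻³ / (580×10⁻⁹) = 4997 K.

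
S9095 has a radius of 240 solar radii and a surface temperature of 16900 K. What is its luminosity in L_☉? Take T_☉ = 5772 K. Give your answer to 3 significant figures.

4.23×10^6 L_☉

L/L_☉ = (R/R_☉)² (T/T_☉)⁴ = (240)² × (16900/5772)⁴
       = 5.760×10^4 × (2.928)⁴ = 5.760×10^4 × 73.49 = 4.233×10^6.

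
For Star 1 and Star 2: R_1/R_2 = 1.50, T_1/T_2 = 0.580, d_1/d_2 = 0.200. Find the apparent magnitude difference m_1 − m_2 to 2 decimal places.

L_1/L_2 = (1.50)²(0.580)⁴ = 0.2546.
F_1/F_2 = (L_1/L_2)/(d_1/d_2)² = 0.2546/0.04000 = 6.366.
m_1 − m_2 = −2.5 log₁₀(6.366) = -2.01.

-2.01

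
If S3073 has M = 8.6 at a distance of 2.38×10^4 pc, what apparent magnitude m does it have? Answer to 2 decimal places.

m = M + 5 log₁₀(d/10 pc) = 8.6 + 5 log₁₀(2.38×10^4/10)
  = 8.6 + 5 × 3.377 = 8.6 + 16.88 = 25.48.

25.48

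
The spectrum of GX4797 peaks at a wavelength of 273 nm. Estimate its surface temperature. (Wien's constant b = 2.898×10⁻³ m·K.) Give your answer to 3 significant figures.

T = b/λ_max = 2.898×10⁻³ / (273×10⁻⁹) = 1.062×10^4 K.

1.06×10^4 K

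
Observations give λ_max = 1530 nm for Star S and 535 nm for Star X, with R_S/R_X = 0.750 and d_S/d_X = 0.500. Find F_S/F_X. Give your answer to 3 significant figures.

0.0336

Wien's law: T_S/T_X = λ_X/λ_S = 535/1530 = 0.3497.
L_S/L_X = (R_S/R_X)²(T_S/T_X)⁴ = (0.750)²(0.3497)⁴ = 0.008410.
F_S/F_X = (L_S/L_X)/(d_S/d_X)² = 0.008410/(0.500)² = 0.03364.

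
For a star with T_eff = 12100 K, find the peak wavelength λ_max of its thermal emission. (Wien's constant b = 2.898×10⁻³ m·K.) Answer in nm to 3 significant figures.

240 nm

λ_max = b/T = 2.898×10⁻³ / 12100 = 2.40×10^-7 m = 239.5 nm.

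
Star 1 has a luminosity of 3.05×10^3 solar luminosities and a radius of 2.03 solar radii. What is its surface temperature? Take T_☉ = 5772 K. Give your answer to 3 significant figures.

T/T_☉ = (L/L_☉)^(1/4) / (R/R_☉)^(1/2)
T = 5772 × (3.05×10^3)^(1/4) / √(2.03) = 5772 × 7.431 / 1.425 = 3.011×10^4 K.

3.01×10^4 K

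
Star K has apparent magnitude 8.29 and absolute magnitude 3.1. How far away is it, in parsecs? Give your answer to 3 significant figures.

109 pc

m − M = 5 log₁₀(d/10 pc)
8.29 − (3.1) = 5.19 = 5 log₁₀(d/10)
d = 10 × 10^(5.19/5) = 10 × 10^1.038 = 109.1 pc.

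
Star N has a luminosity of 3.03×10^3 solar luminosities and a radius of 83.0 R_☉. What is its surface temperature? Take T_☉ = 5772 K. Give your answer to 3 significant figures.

T/T_☉ = (L/L_☉)^(1/4) / (R/R_☉)^(1/2)
T = 5772 × (3.03×10^3)^(1/4) / √(83.0) = 5772 × 7.419 / 9.110 = 4701 K.

4.70×10^3 K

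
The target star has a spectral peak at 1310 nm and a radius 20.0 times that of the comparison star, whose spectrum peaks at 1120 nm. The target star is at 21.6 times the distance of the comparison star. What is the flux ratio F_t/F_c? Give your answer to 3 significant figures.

0.458

Wien's law: T_t/T_c = λ_c/λ_t = 1120/1310 = 0.8550.
L_t/L_c = (R_t/R_c)²(T_t/T_c)⁴ = (20.0)²(0.8550)⁴ = 213.7.
F_t/F_c = (L_t/L_c)/(d_t/d_c)² = 213.7/(21.6)² = 0.4581.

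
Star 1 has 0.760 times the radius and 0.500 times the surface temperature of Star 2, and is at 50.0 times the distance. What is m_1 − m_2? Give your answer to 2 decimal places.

L_1/L_2 = (0.760)²(0.500)⁴ = 0.03610.
F_1/F_2 = (L_1/L_2)/(d_1/d_2)² = 0.03610/2500 = 1.444×10^-5.
m_1 − m_2 = −2.5 log₁₀(1.444×10^-5) = 12.10.

12.10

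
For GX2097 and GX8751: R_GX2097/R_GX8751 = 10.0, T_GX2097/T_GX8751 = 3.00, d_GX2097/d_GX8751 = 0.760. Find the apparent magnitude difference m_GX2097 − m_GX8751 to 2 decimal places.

L_GX2097/L_GX8751 = (10.0)²(3.00)⁴ = 8100.
F_GX2097/F_GX8751 = (L_GX2097/L_GX8751)/(d_GX2097/d_GX8751)² = 8100/0.5776 = 1.402×10^4.
m_GX2097 − m_GX8751 = −2.5 log₁₀(1.402×10^4) = -10.37.

-10.37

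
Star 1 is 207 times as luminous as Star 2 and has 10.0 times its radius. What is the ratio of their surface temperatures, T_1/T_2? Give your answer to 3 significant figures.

1.20

L ∝ R²T⁴ gives T ∝ (L/R²)^(1/4), so
T_1/T_2 = (207 / 10.0²)^(1/4) = (2.070)^(1/4) = 1.199.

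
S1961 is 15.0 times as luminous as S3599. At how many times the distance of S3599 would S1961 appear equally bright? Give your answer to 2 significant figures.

3.9

Equal flux requires L_S1961/d_S1961² = L_S3599/d_S3599², so d_S1961/d_S3599 = √(L_S1961/L_S3599)
= √(15.0) = 3.873.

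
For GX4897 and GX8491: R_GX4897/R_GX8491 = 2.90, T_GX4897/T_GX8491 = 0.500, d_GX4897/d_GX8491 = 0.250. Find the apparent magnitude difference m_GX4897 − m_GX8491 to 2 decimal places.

L_GX4897/L_GX8491 = (2.90)²(0.500)⁴ = 0.5256.
F_GX4897/F_GX8491 = (L_GX4897/L_GX8491)/(d_GX4897/d_GX8491)² = 0.5256/0.06250 = 8.410.
m_GX4897 − m_GX8491 = −2.5 log₁₀(8.410) = -2.31.

-2.31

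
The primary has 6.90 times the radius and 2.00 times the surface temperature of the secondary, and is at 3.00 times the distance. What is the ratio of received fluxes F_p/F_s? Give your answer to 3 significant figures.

L_p/L_s = (R_p/R_s)²(T_p/T_s)⁴ = (6.90)² × (2.00)⁴ = 761.8.
F_p/F_s = (L_p/L_s)/(d_p/d_s)² = 761.8 / (3.00)² = 84.64.

84.6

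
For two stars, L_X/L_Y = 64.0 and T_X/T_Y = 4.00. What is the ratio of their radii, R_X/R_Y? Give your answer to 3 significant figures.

L ∝ R²T⁴ gives R ∝ √L / T², so
R_X/R_Y = √(64.0) / (4.00)² = 8.000 / 16.00 = 0.5000.

0.500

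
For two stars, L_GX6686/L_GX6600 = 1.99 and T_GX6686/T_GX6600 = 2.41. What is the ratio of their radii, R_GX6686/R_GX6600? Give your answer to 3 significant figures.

0.243

L ∝ R²T⁴ gives R ∝ √L / T², so
R_GX6686/R_GX6600 = √(1.99) / (2.41)² = 1.411 / 5.808 = 0.2429.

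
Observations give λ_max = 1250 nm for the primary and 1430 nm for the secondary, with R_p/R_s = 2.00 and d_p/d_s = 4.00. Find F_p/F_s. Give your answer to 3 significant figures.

0.428

Wien's law: T_p/T_s = λ_s/λ_p = 1430/1250 = 1.144.
L_p/L_s = (R_p/R_s)²(T_p/T_s)⁴ = (2.00)²(1.144)⁴ = 6.851.
F_p/F_s = (L_p/L_s)/(d_p/d_s)² = 6.851/(4.00)² = 0.4282.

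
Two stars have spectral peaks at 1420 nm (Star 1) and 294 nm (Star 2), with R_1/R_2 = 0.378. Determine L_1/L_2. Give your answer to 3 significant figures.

Wien's law gives T ∝ 1/λ_max, so T_1/T_2 = λ_2/λ_1 = 294/1420 = 0.2070.
Then L ∝ R²T⁴ gives L_1/L_2 = (0.378)² × (0.2070)⁴ = 0.1429 × 0.001838 = 2.626×10^-4.

2.63×10^-4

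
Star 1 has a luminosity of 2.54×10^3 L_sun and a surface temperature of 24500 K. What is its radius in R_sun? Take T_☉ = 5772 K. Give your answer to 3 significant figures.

2.80 R_sun

R/R_☉ = √(L/L_☉) / (T/T_☉)² = √(2.54×10^3) / (4.245)²
       = 50.40 / 18.02 = 2.797.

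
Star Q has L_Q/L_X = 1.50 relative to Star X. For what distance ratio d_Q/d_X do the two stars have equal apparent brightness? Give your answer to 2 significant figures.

Equal flux requires L_Q/d_Q² = L_X/d_X², so d_Q/d_X = √(L_Q/L_X)
= √(1.50) = 1.225.

1.2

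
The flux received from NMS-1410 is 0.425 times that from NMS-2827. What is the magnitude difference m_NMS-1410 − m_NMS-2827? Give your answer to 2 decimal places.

m_NMS-1410 − m_NMS-2827 = −2.5 log₁₀(F_NMS-1410/F_NMS-2827) = −2.5 log₁₀(0.425) = −2.5 × (-0.372) = 0.929.

0.93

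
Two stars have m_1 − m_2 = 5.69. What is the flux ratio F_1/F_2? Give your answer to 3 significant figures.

0.00530

F_1/F_2 = 10^(−(m_1 − m_2)/2.5) = 10^(-5.69/2.5) = 10^-2.276 = 0.005297.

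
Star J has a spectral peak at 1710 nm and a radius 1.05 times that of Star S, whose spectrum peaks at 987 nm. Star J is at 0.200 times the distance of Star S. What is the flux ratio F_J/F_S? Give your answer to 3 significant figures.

Wien's law: T_J/T_S = λ_S/λ_J = 987/1710 = 0.5772.
L_J/L_S = (R_J/R_S)²(T_J/T_S)⁴ = (1.05)²(0.5772)⁴ = 0.1224.
F_J/F_S = (L_J/L_S)/(d_J/d_S)² = 0.1224/(0.200)² = 3.059.

3.06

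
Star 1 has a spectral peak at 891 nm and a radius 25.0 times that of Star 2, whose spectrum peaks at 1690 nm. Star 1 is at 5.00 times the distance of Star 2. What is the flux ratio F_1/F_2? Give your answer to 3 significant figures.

Wien's law: T_1/T_2 = λ_2/λ_1 = 1690/891 = 1.897.
L_1/L_2 = (R_1/R_2)²(T_1/T_2)⁴ = (25.0)²(1.897)⁴ = 8089.
F_1/F_2 = (L_1/L_2)/(d_1/d_2)² = 8089/(5.00)² = 323.6.

324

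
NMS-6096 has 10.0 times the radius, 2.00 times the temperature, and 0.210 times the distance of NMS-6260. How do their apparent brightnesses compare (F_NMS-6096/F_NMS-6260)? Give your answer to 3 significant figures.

3.63×10^4

L_NMS-6096/L_NMS-6260 = (R_NMS-6096/R_NMS-6260)²(T_NMS-6096/T_NMS-6260)⁴ = (10.0)² × (2.00)⁴ = 1600.
F_NMS-6096/F_NMS-6260 = (L_NMS-6096/L_NMS-6260)/(d_NMS-6096/d_NMS-6260)² = 1600 / (0.210)² = 3.628×10^4.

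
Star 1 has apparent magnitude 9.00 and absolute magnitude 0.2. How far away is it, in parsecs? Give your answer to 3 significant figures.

m − M = 5 log₁₀(d/10 pc)
9.00 − (0.2) = 8.80 = 5 log₁₀(d/10)
d = 10 × 10^(8.80/5) = 10 × 10^1.760 = 575.4 pc.

575 pc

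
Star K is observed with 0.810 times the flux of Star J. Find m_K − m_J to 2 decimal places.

0.23

m_K − m_J = −2.5 log₁₀(F_K/F_J) = −2.5 log₁₀(0.810) = −2.5 × (-0.092) = 0.229.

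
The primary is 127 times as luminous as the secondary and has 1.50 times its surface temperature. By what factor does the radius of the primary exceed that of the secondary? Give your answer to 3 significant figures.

L ∝ R²T⁴ gives R ∝ √L / T², so
R_p/R_s = √(127) / (1.50)² = 11.27 / 2.250 = 5.009.

5.01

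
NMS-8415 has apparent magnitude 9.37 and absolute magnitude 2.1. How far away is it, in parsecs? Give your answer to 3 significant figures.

284 pc

m − M = 5 log₁₀(d/10 pc)
9.37 − (2.1) = 7.27 = 5 log₁₀(d/10)
d = 10 × 10^(7.27/5) = 10 × 10^1.454 = 284.4 pc.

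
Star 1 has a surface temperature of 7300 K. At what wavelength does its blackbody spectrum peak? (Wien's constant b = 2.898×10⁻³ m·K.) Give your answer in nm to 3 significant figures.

397 nm

λ_max = b/T = 2.898×10⁻³ / 7300 = 3.97×10^-7 m = 397.0 nm.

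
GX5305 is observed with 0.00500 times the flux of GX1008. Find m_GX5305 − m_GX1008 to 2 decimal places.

5.75

m_GX5305 − m_GX1008 = −2.5 log₁₀(F_GX5305/F_GX1008) = −2.5 log₁₀(0.00500) = −2.5 × (-2.301) = 5.753.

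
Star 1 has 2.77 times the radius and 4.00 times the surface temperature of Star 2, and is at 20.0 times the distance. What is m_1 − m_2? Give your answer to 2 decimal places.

L_1/L_2 = (2.77)²(4.00)⁴ = 1964.
F_1/F_2 = (L_1/L_2)/(d_1/d_2)² = 1964/400.0 = 4.911.
m_1 − m_2 = −2.5 log₁₀(4.911) = -1.73.

-1.73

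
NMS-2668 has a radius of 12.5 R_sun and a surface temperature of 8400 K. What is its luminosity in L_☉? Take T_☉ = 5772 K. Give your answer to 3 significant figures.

L/L_☉ = (R/R_☉)² (T/T_☉)⁴ = (12.5)² × (8400/5772)⁴
       = 156.2 × (1.455)⁴ = 156.2 × 4.486 = 700.9.

701 L_☉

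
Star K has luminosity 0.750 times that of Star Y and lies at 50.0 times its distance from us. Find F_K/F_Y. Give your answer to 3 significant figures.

3.00×10^-4

F = L/(4πd²), so F_K/F_Y = (L_K/L_Y) / (d_K/d_Y)²
= 0.750 / (50.0)² = 0.750 / 2500 = 3.000×10^-4.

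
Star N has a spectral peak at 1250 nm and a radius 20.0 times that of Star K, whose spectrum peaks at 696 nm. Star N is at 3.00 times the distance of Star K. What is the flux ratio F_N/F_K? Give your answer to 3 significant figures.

Wien's law: T_N/T_K = λ_K/λ_N = 696/1250 = 0.5568.
L_N/L_K = (R_N/R_K)²(T_N/T_K)⁴ = (20.0)²(0.5568)⁴ = 38.45.
F_N/F_K = (L_N/L_K)/(d_N/d_K)² = 38.45/(3.00)² = 4.272.

4.27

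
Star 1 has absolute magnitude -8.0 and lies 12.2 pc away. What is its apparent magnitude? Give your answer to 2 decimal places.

m = M + 5 log₁₀(d/10 pc) = -8.0 + 5 log₁₀(12.2/10)
  = -8.0 + 5 × 0.086 = -8.0 + 0.43 = -7.57.

-7.57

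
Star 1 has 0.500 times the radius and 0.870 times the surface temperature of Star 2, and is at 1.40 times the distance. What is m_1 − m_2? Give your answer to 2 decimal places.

2.84

L_1/L_2 = (0.500)²(0.870)⁴ = 0.1432.
F_1/F_2 = (L_1/L_2)/(d_1/d_2)² = 0.1432/1.960 = 0.07307.
m_1 − m_2 = −2.5 log₁₀(0.07307) = 2.84.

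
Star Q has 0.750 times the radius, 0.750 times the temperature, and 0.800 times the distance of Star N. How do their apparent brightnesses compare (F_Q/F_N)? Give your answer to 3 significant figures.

L_Q/L_N = (R_Q/R_N)²(T_Q/T_N)⁴ = (0.750)² × (0.750)⁴ = 0.1780.
F_Q/F_N = (L_Q/L_N)/(d_Q/d_N)² = 0.1780 / (0.800)² = 0.2781.

0.278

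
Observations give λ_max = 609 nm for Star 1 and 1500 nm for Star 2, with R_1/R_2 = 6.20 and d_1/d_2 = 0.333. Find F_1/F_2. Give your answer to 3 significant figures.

1.28×10^4

Wien's law: T_1/T_2 = λ_2/λ_1 = 1500/609 = 2.463.
L_1/L_2 = (R_1/R_2)²(T_1/T_2)⁴ = (6.20)²(2.463)⁴ = 1415.
F_1/F_2 = (L_1/L_2)/(d_1/d_2)² = 1415/(0.333)² = 1.276×10^4.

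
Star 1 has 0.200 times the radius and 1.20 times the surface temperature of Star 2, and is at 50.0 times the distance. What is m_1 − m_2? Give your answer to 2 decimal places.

L_1/L_2 = (0.200)²(1.20)⁴ = 0.08294.
F_1/F_2 = (L_1/L_2)/(d_1/d_2)² = 0.08294/2500 = 3.318×10^-5.
m_1 − m_2 = −2.5 log₁₀(3.318×10^-5) = 11.20.

11.20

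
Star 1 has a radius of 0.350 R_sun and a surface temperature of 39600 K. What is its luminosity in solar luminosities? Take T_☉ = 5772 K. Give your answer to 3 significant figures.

271 solar luminosities

L/L_☉ = (R/R_☉)² (T/T_☉)⁴ = (0.350)² × (39600/5772)⁴
       = 0.1225 × (6.861)⁴ = 0.1225 × 2216 = 271.4.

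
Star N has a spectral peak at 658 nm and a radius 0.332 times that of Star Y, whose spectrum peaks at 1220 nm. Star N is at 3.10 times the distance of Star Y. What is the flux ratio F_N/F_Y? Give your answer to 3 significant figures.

0.136

Wien's law: T_N/T_Y = λ_Y/λ_N = 1220/658 = 1.854.
L_N/L_Y = (R_N/R_Y)²(T_N/T_Y)⁴ = (0.332)²(1.854)⁴ = 1.303.
F_N/F_Y = (L_N/L_Y)/(d_N/d_Y)² = 1.303/(3.10)² = 0.1355.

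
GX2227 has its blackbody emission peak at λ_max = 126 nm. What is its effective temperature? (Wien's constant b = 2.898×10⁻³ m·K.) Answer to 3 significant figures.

2.30×10^4 K

T = b/λ_max = 2.898×10⁻³ / (126×10⁻⁹) = 2.300×10^4 K.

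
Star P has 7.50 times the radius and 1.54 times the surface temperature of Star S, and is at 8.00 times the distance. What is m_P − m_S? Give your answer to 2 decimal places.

-1.74

L_P/L_S = (7.50)²(1.54)⁴ = 316.4.
F_P/F_S = (L_P/L_S)/(d_P/d_S)² = 316.4/64.00 = 4.943.
m_P − m_S = −2.5 log₁₀(4.943) = -1.74.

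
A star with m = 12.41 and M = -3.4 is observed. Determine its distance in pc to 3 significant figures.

m − M = 5 log₁₀(d/10 pc)
12.41 − (-3.4) = 15.81 = 5 log₁₀(d/10)
d = 10 × 10^(15.81/5) = 10 × 10^3.162 = 1.452×10^4 pc.

1.45×10^4 pc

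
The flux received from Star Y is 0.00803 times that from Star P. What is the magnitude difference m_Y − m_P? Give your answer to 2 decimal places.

m_Y − m_P = −2.5 log₁₀(F_Y/F_P) = −2.5 log₁₀(0.00803) = −2.5 × (-2.095) = 5.238.

5.24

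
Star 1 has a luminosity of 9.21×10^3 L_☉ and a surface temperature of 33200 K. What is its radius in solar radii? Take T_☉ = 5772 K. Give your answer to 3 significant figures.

2.90 solar radii

R/R_☉ = √(L/L_☉) / (T/T_☉)² = √(9.21×10^3) / (5.752)²
       = 95.97 / 33.08 = 2.901.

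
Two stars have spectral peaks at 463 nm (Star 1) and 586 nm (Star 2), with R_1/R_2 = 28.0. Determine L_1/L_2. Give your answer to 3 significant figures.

Wien's law gives T ∝ 1/λ_max, so T_1/T_2 = λ_2/λ_1 = 586/463 = 1.266.
Then L ∝ R²T⁴ gives L_1/L_2 = (28.0)² × (1.266)⁴ = 784.0 × 2.566 = 2012.

2.01×10^3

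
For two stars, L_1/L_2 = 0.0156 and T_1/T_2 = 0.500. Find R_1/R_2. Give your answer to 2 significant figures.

0.50

L ∝ R²T⁴ gives R ∝ √L / T², so
R_1/R_2 = √(0.0156) / (0.500)² = 0.1249 / 0.2500 = 0.4996.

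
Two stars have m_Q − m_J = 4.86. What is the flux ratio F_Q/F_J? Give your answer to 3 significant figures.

0.0114

F_Q/F_J = 10^(−(m_Q − m_J)/2.5) = 10^(-4.86/2.5) = 10^-1.944 = 0.01138.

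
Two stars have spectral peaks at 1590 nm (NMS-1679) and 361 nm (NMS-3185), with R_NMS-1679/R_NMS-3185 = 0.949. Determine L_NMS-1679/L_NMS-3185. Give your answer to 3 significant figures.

0.00239

Wien's law gives T ∝ 1/λ_max, so T_NMS-1679/T_NMS-3185 = λ_NMS-3185/λ_NMS-1679 = 361/1590 = 0.2270.
Then L ∝ R²T⁴ gives L_NMS-1679/L_NMS-3185 = (0.949)² × (0.2270)⁴ = 0.9006 × 0.002657 = 0.002393.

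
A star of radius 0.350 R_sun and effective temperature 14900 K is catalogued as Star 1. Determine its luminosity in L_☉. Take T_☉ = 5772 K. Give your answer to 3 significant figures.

5.44 L_☉

L/L_☉ = (R/R_☉)² (T/T_☉)⁴ = (0.350)² × (14900/5772)⁴
       = 0.1225 × (2.581)⁴ = 0.1225 × 44.41 = 5.440.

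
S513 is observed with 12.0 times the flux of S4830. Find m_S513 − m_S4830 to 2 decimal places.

-2.70

m_S513 − m_S4830 = −2.5 log₁₀(F_S513/F_S4830) = −2.5 log₁₀(12.0) = −2.5 × (1.079) = -2.698.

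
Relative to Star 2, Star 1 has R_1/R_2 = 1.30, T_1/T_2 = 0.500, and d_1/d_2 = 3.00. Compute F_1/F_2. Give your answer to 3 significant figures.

0.0117

L_1/L_2 = (R_1/R_2)²(T_1/T_2)⁴ = (1.30)² × (0.500)⁴ = 0.1056.
F_1/F_2 = (L_1/L_2)/(d_1/d_2)² = 0.1056 / (3.00)² = 0.01174.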